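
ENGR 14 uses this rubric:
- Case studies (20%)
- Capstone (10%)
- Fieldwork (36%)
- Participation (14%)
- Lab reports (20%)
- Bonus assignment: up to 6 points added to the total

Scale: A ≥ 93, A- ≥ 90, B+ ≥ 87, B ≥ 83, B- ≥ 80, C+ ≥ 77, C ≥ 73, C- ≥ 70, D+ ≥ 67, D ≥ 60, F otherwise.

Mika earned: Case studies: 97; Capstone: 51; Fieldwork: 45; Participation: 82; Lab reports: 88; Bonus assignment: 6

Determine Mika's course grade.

C

Weighted total:
  Case studies 97 × 0.2 = 19.4
  Capstone 51 × 0.1 = 5.1
  Fieldwork 45 × 0.36 = 16.2
  Participation 82 × 0.14 = 11.48
  Lab reports 88 × 0.2 = 17.6
Sum = 69.78
Bonus assignment: 69.78 + 6 = 75.78
75.78 is ≥ 73 and < 77 → C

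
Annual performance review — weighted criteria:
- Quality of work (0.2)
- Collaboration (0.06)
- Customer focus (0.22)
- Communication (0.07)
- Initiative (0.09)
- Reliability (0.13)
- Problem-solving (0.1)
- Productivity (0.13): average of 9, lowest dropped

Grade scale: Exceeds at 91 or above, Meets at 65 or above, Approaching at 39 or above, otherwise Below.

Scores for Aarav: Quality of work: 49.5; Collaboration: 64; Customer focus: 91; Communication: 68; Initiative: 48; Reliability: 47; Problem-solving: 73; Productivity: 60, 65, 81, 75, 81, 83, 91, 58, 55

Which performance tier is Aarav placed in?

Productivity: drop 55 → average of remaining 8 = 594/8 = 74.25
Weighted total:
  Quality of work 49.5 × 0.2 = 9.9
  Collaboration 64 × 0.06 = 3.84
  Customer focus 91 × 0.22 = 20.02
  Communication 68 × 0.07 = 4.76
  Initiative 48 × 0.09 = 4.32
  Reliability 47 × 0.13 = 6.11
  Problem-solving 73 × 0.1 = 7.3
  Productivity 74.25 × 0.13 = 9.6525
Sum = 65.9025
65.9025 is ≥ 65 and < 91 → Meets

Meets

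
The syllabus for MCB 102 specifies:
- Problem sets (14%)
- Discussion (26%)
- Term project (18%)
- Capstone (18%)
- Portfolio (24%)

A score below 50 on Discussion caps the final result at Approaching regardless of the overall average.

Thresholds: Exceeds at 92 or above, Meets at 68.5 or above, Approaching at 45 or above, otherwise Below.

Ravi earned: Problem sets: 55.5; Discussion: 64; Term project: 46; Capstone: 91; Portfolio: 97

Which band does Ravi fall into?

Meets

Discussion score 64 ≥ 50: minimum met.
Weighted total:
  Problem sets 55.5 × 0.14 = 7.77
  Discussion 64 × 0.26 = 16.64
  Term project 46 × 0.18 = 8.28
  Capstone 91 × 0.18 = 16.38
  Portfolio 97 × 0.24 = 23.28
Sum = 72.35
72.35 is ≥ 68.5 and < 92 → Meets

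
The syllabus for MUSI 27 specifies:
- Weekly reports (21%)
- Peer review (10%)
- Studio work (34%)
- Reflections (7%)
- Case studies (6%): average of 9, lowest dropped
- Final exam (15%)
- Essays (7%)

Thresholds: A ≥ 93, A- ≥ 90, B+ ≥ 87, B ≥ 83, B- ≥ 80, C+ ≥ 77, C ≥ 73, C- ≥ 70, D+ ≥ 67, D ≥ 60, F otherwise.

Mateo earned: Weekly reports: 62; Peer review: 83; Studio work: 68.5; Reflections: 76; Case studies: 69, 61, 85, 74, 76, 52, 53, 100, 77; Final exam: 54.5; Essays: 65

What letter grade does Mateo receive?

Case studies: drop 52 → average of remaining 8 = 595/8 = 74.375
Weighted total:
  Weekly reports 62 × 0.21 = 13.02
  Peer review 83 × 0.1 = 8.3
  Studio work 68.5 × 0.34 = 23.29
  Reflections 76 × 0.07 = 5.32
  Case studies 74.375 × 0.06 = 4.4625
  Final exam 54.5 × 0.15 = 8.175
  Essays 65 × 0.07 = 4.55
Sum = 67.1175
67.1175 is ≥ 67 and < 70 → D+

D+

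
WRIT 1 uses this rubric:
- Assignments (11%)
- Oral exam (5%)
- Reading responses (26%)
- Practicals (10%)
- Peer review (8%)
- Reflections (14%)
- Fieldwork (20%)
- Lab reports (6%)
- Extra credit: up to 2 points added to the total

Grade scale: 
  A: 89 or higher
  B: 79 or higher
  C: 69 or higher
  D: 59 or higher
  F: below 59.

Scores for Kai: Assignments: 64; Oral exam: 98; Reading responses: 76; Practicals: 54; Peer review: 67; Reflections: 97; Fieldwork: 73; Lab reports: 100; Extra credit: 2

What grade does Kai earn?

C

Weighted total:
  Assignments 64 × 0.11 = 7.04
  Oral exam 98 × 0.05 = 4.9
  Reading responses 76 × 0.26 = 19.76
  Practicals 54 × 0.1 = 5.4
  Peer review 67 × 0.08 = 5.36
  Reflections 97 × 0.14 = 13.58
  Fieldwork 73 × 0.2 = 14.6
  Lab reports 100 × 0.06 = 6
Sum = 76.64
Extra credit: 76.64 + 2 = 78.64
78.64 is ≥ 69 and < 79 → C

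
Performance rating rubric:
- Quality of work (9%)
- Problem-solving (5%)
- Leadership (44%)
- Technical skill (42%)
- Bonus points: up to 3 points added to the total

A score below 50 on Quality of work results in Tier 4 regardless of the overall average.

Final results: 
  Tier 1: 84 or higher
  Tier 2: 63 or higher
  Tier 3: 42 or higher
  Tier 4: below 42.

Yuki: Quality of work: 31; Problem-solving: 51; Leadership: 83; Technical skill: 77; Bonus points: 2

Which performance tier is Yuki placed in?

Quality of work score 31 < 50: minimum not met.
Weighted total:
  Quality of work 31 × 0.09 = 2.79
  Problem-solving 51 × 0.05 = 2.55
  Leadership 83 × 0.44 = 36.52
  Technical skill 77 × 0.42 = 32.34
Sum = 74.2
Bonus points: 74.2 + 2 = 76.2
Because the Quality of work minimum was not met, the result is Tier 4.

Tier 4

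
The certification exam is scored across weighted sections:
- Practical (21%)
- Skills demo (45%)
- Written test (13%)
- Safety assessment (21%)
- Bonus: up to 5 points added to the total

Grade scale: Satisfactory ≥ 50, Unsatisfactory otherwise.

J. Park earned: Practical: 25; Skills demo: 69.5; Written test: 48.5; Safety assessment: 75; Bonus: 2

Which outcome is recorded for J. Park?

Satisfactory

Weighted total:
  Practical 25 × 0.21 = 5.25
  Skills demo 69.5 × 0.45 = 31.275
  Written test 48.5 × 0.13 = 6.305
  Safety assessment 75 × 0.21 = 15.75
Sum = 58.58
Bonus: 58.58 + 2 = 60.58
60.58 ≥ 50 → Satisfactory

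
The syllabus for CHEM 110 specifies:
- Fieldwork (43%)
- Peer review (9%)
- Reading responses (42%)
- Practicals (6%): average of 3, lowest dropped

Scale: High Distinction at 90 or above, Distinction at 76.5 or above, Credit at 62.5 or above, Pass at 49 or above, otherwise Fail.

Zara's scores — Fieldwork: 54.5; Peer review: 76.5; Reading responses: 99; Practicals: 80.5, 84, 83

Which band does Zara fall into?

Practicals: drop 80.5 → average of remaining 2 = 167/2 = 83.5
Weighted total:
  Fieldwork 54.5 × 0.43 = 23.435
  Peer review 76.5 × 0.09 = 6.885
  Reading responses 99 × 0.42 = 41.58
  Practicals 83.5 × 0.06 = 5.01
Sum = 76.91
76.91 is ≥ 76.5 and < 90 → Distinction

Distinction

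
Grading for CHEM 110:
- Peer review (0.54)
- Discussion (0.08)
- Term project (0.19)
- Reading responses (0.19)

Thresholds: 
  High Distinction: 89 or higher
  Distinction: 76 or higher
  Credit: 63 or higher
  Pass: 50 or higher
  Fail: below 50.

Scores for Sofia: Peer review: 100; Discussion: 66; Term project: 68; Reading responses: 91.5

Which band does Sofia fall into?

Weighted total:
  Peer review 100 × 0.54 = 54
  Discussion 66 × 0.08 = 5.28
  Term project 68 × 0.19 = 12.92
  Reading responses 91.5 × 0.19 = 17.385
Sum = 89.585
89.585 ≥ 89 → High Distinction

High Distinction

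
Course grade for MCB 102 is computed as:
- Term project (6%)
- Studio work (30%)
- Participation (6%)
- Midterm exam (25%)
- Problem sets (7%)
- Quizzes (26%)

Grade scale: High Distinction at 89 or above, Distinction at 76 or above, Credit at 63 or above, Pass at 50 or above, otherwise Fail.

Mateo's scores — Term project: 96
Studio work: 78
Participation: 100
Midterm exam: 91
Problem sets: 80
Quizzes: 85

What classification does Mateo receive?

Distinction

Weighted total:
  Term project 96 × 0.06 = 5.76
  Studio work 78 × 0.3 = 23.4
  Participation 100 × 0.06 = 6
  Midterm exam 91 × 0.25 = 22.75
  Problem sets 80 × 0.07 = 5.6
  Quizzes 85 × 0.26 = 22.1
Sum = 85.61
85.61 is ≥ 76 and < 89 → Distinction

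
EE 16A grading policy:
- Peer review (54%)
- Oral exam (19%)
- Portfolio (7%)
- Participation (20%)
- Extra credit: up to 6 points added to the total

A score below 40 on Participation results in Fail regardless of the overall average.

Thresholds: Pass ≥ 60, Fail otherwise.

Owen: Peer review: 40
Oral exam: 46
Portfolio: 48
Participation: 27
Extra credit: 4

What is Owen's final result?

Fail

Participation score 27 < 40: minimum not met.
Weighted total:
  Peer review 40 × 0.54 = 21.6
  Oral exam 46 × 0.19 = 8.74
  Portfolio 48 × 0.07 = 3.36
  Participation 27 × 0.2 = 5.4
Sum = 39.1
Extra credit: 39.1 + 4 = 43.1
Because the Participation minimum was not met, the result is Fail.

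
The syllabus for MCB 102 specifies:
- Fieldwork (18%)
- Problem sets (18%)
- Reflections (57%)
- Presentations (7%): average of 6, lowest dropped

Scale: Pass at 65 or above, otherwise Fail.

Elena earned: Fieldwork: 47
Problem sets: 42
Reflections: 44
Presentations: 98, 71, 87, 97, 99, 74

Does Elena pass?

Fail

Presentations: drop 71 → average of remaining 5 = 455/5 = 91
Weighted total:
  Fieldwork 47 × 0.18 = 8.46
  Problem sets 42 × 0.18 = 7.56
  Reflections 44 × 0.57 = 25.08
  Presentations 91 × 0.07 = 6.37
Sum = 47.47
47.47 < 65 → Fail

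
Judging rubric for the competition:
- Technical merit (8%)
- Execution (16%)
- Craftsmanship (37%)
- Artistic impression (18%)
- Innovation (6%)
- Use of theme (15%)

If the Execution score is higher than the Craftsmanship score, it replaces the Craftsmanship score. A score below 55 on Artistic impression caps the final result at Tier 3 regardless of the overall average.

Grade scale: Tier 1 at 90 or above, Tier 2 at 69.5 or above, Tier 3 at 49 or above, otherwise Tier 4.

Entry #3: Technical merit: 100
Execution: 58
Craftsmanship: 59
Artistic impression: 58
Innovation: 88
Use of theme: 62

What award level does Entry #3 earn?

Tier 3

Execution (58) ≤ Craftsmanship (59), so Craftsmanship stays at 59.
Artistic impression score 58 ≥ 55: minimum met.
Weighted total:
  Technical merit 100 × 0.08 = 8
  Execution 58 × 0.16 = 9.28
  Craftsmanship 59 × 0.37 = 21.83
  Artistic impression 58 × 0.18 = 10.44
  Innovation 88 × 0.06 = 5.28
  Use of theme 62 × 0.15 = 9.3
Sum = 64.13
64.13 is ≥ 49 and < 69.5 → Tier 3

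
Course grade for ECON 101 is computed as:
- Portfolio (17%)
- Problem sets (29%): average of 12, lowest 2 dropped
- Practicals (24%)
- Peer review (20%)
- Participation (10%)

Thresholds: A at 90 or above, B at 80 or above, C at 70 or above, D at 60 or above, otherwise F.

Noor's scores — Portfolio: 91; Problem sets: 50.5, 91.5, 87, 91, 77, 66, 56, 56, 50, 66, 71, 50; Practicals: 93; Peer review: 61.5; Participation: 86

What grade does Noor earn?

C

Problem sets: drop 50, 50 → average of remaining 10 = 712/10 = 71.2
Weighted total:
  Portfolio 91 × 0.17 = 15.47
  Problem sets 71.2 × 0.29 = 20.648
  Practicals 93 × 0.24 = 22.32
  Peer review 61.5 × 0.2 = 12.3
  Participation 86 × 0.1 = 8.6
Sum = 79.338
79.338 is ≥ 70 and < 80 → C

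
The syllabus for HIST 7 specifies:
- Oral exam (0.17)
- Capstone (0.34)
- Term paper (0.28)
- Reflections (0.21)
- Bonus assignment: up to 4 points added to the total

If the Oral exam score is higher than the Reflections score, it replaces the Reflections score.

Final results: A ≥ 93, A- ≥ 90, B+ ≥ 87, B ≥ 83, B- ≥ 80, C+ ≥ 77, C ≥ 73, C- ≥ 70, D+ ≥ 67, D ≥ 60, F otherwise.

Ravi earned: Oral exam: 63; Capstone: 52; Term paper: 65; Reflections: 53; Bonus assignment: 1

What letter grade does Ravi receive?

Oral exam (63) > Reflections (53), so Reflections counts as 63.
Weighted total:
  Oral exam 63 × 0.17 = 10.71
  Capstone 52 × 0.34 = 17.68
  Term paper 65 × 0.28 = 18.2
  Reflections 63 × 0.21 = 13.23
Sum = 59.82
Bonus assignment: 59.82 + 1 = 60.82
60.82 is ≥ 60 and < 67 → D

D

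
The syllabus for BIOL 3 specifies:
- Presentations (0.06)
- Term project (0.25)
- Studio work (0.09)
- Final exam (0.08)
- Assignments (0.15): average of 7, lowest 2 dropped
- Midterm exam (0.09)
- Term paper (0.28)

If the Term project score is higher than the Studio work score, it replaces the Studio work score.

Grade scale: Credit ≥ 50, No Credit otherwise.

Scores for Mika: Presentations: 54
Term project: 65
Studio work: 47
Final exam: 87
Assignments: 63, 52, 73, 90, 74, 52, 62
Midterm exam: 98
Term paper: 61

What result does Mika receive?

Credit

Assignments: drop 52, 52 → average of remaining 5 = 362/5 = 72.4
Term project (65) > Studio work (47), so Studio work counts as 65.
Weighted total:
  Presentations 54 × 0.06 = 3.24
  Term project 65 × 0.25 = 16.25
  Studio work 65 × 0.09 = 5.85
  Final exam 87 × 0.08 = 6.96
  Assignments 72.4 × 0.15 = 10.86
  Midterm exam 98 × 0.09 = 8.82
  Term paper 61 × 0.28 = 17.08
Sum = 69.06
69.06 ≥ 50 → Credit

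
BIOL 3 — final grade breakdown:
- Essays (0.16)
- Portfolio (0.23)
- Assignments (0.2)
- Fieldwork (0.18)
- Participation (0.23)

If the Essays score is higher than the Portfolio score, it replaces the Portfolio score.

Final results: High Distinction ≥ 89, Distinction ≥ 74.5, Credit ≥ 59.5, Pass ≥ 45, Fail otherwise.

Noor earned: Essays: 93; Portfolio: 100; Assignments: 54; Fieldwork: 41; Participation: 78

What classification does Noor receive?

Essays (93) ≤ Portfolio (100), so Portfolio stays at 100.
Weighted total:
  Essays 93 × 0.16 = 14.88
  Portfolio 100 × 0.23 = 23
  Assignments 54 × 0.2 = 10.8
  Fieldwork 41 × 0.18 = 7.38
  Participation 78 × 0.23 = 17.94
Sum = 74
74 is ≥ 59.5 and < 74.5 → Credit

Credit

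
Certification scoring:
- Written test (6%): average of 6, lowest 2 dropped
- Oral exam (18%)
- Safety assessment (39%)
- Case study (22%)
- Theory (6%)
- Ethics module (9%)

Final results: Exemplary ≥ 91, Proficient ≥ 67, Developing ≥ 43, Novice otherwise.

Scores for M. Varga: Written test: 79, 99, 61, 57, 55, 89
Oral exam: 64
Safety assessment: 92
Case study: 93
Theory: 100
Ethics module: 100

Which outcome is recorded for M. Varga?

Proficient

Written test: drop 55, 57 → average of remaining 4 = 328/4 = 82
Weighted total:
  Written test 82 × 0.06 = 4.92
  Oral exam 64 × 0.18 = 11.52
  Safety assessment 92 × 0.39 = 35.88
  Case study 93 × 0.22 = 20.46
  Theory 100 × 0.06 = 6
  Ethics module 100 × 0.09 = 9
Sum = 87.78
87.78 is ≥ 67 and < 91 → Proficient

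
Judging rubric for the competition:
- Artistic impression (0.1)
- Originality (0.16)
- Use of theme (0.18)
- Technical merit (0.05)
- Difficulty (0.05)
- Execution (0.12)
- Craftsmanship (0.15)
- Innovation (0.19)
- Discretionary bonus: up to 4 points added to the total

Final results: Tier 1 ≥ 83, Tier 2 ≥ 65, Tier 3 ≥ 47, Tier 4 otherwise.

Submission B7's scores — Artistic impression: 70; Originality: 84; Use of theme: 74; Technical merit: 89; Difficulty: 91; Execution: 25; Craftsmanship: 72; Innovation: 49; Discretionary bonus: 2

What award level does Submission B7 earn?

Weighted total:
  Artistic impression 70 × 0.1 = 7
  Originality 84 × 0.16 = 13.44
  Use of theme 74 × 0.18 = 13.32
  Technical merit 89 × 0.05 = 4.45
  Difficulty 91 × 0.05 = 4.55
  Execution 25 × 0.12 = 3
  Craftsmanship 72 × 0.15 = 10.8
  Innovation 49 × 0.19 = 9.31
Sum = 65.87
Discretionary bonus: 65.87 + 2 = 67.87
67.87 is ≥ 65 and < 83 → Tier 2

Tier 2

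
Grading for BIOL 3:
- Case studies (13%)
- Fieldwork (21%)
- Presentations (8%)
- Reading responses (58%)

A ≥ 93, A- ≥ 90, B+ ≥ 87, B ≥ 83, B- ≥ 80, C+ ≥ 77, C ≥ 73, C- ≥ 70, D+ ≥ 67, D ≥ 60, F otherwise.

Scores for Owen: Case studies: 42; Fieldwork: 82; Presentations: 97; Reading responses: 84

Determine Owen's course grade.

Weighted total:
  Case studies 42 × 0.13 = 5.46
  Fieldwork 82 × 0.21 = 17.22
  Presentations 97 × 0.08 = 7.76
  Reading responses 84 × 0.58 = 48.72
Sum = 79.16
79.16 is ≥ 77 and < 80 → C+

C+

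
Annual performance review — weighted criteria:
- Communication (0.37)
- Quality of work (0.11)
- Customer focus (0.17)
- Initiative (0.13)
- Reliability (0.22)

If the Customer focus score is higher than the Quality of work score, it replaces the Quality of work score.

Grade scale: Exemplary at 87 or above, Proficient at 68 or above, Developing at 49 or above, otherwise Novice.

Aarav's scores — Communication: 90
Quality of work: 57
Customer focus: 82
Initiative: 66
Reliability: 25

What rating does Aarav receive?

Proficient

Customer focus (82) > Quality of work (57), so Quality of work counts as 82.
Weighted total:
  Communication 90 × 0.37 = 33.3
  Quality of work 82 × 0.11 = 9.02
  Customer focus 82 × 0.17 = 13.94
  Initiative 66 × 0.13 = 8.58
  Reliability 25 × 0.22 = 5.5
Sum = 70.34
70.34 is ≥ 68 and < 87 → Proficient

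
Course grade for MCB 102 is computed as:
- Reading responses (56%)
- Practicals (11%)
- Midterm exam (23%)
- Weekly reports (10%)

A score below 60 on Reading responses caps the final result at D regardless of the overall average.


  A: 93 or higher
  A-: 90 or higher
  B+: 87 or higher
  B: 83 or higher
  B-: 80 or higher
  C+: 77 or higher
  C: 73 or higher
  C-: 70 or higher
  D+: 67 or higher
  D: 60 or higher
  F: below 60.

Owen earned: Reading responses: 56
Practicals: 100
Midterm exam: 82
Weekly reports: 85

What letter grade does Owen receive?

D

Reading responses score 56 < 60: minimum not met.
Weighted total:
  Reading responses 56 × 0.56 = 31.36
  Practicals 100 × 0.11 = 11
  Midterm exam 82 × 0.23 = 18.86
  Weekly reports 85 × 0.1 = 8.5
Sum = 69.72
69.72 would be D+; cap at D applies → D.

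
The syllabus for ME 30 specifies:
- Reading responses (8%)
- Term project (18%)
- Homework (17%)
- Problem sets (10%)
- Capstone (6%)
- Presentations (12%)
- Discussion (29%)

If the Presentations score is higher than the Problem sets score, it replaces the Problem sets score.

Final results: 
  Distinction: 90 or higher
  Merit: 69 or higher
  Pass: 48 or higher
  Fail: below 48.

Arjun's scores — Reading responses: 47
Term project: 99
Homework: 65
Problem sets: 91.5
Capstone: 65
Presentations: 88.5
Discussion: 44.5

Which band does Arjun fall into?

Presentations (88.5) ≤ Problem sets (91.5), so Problem sets stays at 91.5.
Weighted total:
  Reading responses 47 × 0.08 = 3.76
  Term project 99 × 0.18 = 17.82
  Homework 65 × 0.17 = 11.05
  Problem sets 91.5 × 0.1 = 9.15
  Capstone 65 × 0.06 = 3.9
  Presentations 88.5 × 0.12 = 10.62
  Discussion 44.5 × 0.29 = 12.905
Sum = 69.205
69.205 is ≥ 69 and < 90 → Merit

Merit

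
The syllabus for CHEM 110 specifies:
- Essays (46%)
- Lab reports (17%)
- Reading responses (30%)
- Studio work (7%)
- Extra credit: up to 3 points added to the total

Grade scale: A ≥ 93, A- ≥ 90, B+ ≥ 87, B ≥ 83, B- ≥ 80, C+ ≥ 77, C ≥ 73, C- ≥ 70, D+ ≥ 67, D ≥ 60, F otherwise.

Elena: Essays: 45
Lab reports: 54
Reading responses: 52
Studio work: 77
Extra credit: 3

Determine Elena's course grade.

F

Weighted total:
  Essays 45 × 0.46 = 20.7
  Lab reports 54 × 0.17 = 9.18
  Reading responses 52 × 0.3 = 15.6
  Studio work 77 × 0.07 = 5.39
Sum = 50.87
Extra credit: 50.87 + 3 = 53.87
53.87 < 60 → F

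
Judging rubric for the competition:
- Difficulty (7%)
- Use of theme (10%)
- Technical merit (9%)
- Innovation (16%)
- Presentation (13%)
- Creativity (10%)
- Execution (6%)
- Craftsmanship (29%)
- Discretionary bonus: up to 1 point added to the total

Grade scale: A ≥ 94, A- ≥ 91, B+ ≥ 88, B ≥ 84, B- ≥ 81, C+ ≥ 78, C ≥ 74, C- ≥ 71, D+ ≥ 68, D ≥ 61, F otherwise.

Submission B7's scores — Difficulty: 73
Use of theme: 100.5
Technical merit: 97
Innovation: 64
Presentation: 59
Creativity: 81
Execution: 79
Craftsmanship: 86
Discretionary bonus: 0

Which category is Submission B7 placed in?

Weighted total:
  Difficulty 73 × 0.07 = 5.11
  Use of theme 100.5 × 0.1 = 10.05
  Technical merit 97 × 0.09 = 8.73
  Innovation 64 × 0.16 = 10.24
  Presentation 59 × 0.13 = 7.67
  Creativity 81 × 0.1 = 8.1
  Execution 79 × 0.06 = 4.74
  Craftsmanship 86 × 0.29 = 24.94
Sum = 79.58
Discretionary bonus: 79.58 + 0 = 79.58
79.58 is ≥ 78 and < 81 → C+

C+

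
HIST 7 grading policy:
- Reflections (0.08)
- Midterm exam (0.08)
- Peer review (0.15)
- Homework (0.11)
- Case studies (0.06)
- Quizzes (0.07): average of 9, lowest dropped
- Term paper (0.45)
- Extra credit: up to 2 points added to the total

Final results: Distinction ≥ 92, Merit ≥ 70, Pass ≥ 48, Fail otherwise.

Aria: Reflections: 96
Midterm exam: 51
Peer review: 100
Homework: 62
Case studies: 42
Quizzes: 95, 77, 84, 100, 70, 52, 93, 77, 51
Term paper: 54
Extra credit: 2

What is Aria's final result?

Quizzes: drop 51 → average of remaining 8 = 648/8 = 81
Weighted total:
  Reflections 96 × 0.08 = 7.68
  Midterm exam 51 × 0.08 = 4.08
  Peer review 100 × 0.15 = 15
  Homework 62 × 0.11 = 6.82
  Case studies 42 × 0.06 = 2.52
  Quizzes 81 × 0.07 = 5.67
  Term paper 54 × 0.45 = 24.3
Sum = 66.07
Extra credit: 66.07 + 2 = 68.07
68.07 is ≥ 48 and < 70 → Pass

Pass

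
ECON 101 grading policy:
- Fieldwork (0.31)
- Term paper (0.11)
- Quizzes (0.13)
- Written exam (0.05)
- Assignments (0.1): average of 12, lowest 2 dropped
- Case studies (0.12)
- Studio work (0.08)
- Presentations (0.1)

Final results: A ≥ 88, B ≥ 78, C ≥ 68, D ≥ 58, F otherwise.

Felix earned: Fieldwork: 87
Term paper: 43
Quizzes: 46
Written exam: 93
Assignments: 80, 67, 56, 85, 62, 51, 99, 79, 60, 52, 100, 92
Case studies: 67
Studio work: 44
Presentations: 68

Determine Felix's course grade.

C

Assignments: drop 51, 52 → average of remaining 10 = 780/10 = 78
Weighted total:
  Fieldwork 87 × 0.31 = 26.97
  Term paper 43 × 0.11 = 4.73
  Quizzes 46 × 0.13 = 5.98
  Written exam 93 × 0.05 = 4.65
  Assignments 78 × 0.1 = 7.8
  Case studies 67 × 0.12 = 8.04
  Studio work 44 × 0.08 = 3.52
  Presentations 68 × 0.1 = 6.8
Sum = 68.49
68.49 is ≥ 68 and < 78 → C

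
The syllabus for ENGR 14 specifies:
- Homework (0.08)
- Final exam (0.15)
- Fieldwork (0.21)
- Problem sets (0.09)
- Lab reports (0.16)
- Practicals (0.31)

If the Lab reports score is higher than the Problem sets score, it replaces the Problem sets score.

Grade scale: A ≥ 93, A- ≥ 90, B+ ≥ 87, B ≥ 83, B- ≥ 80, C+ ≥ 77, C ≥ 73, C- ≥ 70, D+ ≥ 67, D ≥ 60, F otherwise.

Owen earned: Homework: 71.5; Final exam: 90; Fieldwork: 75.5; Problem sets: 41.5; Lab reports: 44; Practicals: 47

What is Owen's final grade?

Lab reports (44) > Problem sets (41.5), so Problem sets counts as 44.
Weighted total:
  Homework 71.5 × 0.08 = 5.72
  Final exam 90 × 0.15 = 13.5
  Fieldwork 75.5 × 0.21 = 15.855
  Problem sets 44 × 0.09 = 3.96
  Lab reports 44 × 0.16 = 7.04
  Practicals 47 × 0.31 = 14.57
Sum = 60.645
60.645 is ≥ 60 and < 67 → D

D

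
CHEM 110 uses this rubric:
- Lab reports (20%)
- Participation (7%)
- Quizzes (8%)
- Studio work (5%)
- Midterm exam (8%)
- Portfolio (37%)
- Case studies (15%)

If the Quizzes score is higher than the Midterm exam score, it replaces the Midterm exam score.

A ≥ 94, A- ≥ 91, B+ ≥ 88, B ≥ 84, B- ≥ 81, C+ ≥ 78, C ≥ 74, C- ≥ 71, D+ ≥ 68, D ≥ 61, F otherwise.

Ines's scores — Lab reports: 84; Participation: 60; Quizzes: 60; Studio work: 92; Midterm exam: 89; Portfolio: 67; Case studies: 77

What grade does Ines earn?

C-

Quizzes (60) ≤ Midterm exam (89), so Midterm exam stays at 89.
Weighted total:
  Lab reports 84 × 0.2 = 16.8
  Participation 60 × 0.07 = 4.2
  Quizzes 60 × 0.08 = 4.8
  Studio work 92 × 0.05 = 4.6
  Midterm exam 89 × 0.08 = 7.12
  Portfolio 67 × 0.37 = 24.79
  Case studies 77 × 0.15 = 11.55
Sum = 73.86
73.86 is ≥ 71 and < 74 → C-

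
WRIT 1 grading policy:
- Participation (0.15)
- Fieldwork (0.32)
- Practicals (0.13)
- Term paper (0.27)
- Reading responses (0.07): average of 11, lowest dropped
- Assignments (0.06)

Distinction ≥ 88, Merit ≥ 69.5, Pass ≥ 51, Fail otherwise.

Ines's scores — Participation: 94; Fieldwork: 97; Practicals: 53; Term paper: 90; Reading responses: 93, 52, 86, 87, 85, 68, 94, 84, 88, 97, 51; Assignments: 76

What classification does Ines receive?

Merit

Reading responses: drop 51 → average of remaining 10 = 834/10 = 83.4
Weighted total:
  Participation 94 × 0.15 = 14.1
  Fieldwork 97 × 0.32 = 31.04
  Practicals 53 × 0.13 = 6.89
  Term paper 90 × 0.27 = 24.3
  Reading responses 83.4 × 0.07 = 5.838
  Assignments 76 × 0.06 = 4.56
Sum = 86.728
86.728 is ≥ 69.5 and < 88 → Merit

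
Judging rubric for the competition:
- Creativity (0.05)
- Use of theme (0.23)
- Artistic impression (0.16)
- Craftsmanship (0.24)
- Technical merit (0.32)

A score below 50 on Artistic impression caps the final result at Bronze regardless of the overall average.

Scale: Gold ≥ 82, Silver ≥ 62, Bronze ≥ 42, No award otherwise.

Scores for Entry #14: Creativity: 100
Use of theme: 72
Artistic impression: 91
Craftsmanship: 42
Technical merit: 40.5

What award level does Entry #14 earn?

Bronze

Artistic impression score 91 ≥ 50: minimum met.
Weighted total:
  Creativity 100 × 0.05 = 5
  Use of theme 72 × 0.23 = 16.56
  Artistic impression 91 × 0.16 = 14.56
  Craftsmanship 42 × 0.24 = 10.08
  Technical merit 40.5 × 0.32 = 12.96
Sum = 59.16
59.16 is ≥ 42 and < 62 → Bronze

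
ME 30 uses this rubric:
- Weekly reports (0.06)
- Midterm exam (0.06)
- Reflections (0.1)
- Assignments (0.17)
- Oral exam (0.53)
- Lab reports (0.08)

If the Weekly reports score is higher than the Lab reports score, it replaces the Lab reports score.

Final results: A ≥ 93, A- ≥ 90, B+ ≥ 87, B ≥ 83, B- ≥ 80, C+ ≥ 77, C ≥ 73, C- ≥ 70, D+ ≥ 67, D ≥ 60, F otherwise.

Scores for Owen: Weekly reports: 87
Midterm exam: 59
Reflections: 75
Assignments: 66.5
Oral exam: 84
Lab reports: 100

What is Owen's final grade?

B-

Weekly reports (87) ≤ Lab reports (100), so Lab reports stays at 100.
Weighted total:
  Weekly reports 87 × 0.06 = 5.22
  Midterm exam 59 × 0.06 = 3.54
  Reflections 75 × 0.1 = 7.5
  Assignments 66.5 × 0.17 = 11.305
  Oral exam 84 × 0.53 = 44.52
  Lab reports 100 × 0.08 = 8
Sum = 80.085
80.085 is ≥ 80 and < 83 → B-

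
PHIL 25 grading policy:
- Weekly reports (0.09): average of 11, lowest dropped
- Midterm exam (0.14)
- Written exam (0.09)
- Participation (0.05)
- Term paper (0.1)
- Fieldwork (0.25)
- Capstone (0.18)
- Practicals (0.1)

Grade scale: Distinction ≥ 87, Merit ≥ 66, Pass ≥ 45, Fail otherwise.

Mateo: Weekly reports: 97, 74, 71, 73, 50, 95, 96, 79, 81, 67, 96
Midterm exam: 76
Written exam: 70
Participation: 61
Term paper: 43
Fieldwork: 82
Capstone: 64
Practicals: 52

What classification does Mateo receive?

Merit

Weekly reports: drop 50 → average of remaining 10 = 829/10 = 82.9
Weighted total:
  Weekly reports 82.9 × 0.09 = 7.461
  Midterm exam 76 × 0.14 = 10.64
  Written exam 70 × 0.09 = 6.3
  Participation 61 × 0.05 = 3.05
  Term paper 43 × 0.1 = 4.3
  Fieldwork 82 × 0.25 = 20.5
  Capstone 64 × 0.18 = 11.52
  Practicals 52 × 0.1 = 5.2
Sum = 68.971
68.971 is ≥ 66 and < 87 → Merit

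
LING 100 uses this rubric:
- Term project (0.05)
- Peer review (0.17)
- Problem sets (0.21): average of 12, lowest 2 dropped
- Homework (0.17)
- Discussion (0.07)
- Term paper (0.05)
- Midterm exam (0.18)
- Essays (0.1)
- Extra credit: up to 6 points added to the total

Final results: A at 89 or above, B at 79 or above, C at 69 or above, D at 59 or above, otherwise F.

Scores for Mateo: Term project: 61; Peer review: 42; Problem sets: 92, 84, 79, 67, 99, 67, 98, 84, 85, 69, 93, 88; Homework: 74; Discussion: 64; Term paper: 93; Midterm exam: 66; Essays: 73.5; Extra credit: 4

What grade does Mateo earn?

Problem sets: drop 67, 67 → average of remaining 10 = 871/10 = 87.1
Weighted total:
  Term project 61 × 0.05 = 3.05
  Peer review 42 × 0.17 = 7.14
  Problem sets 87.1 × 0.21 = 18.291
  Homework 74 × 0.17 = 12.58
  Discussion 64 × 0.07 = 4.48
  Term paper 93 × 0.05 = 4.65
  Midterm exam 66 × 0.18 = 11.88
  Essays 73.5 × 0.1 = 7.35
Sum = 69.421
Extra credit: 69.421 + 4 = 73.421
73.421 is ≥ 69 and < 79 → C

C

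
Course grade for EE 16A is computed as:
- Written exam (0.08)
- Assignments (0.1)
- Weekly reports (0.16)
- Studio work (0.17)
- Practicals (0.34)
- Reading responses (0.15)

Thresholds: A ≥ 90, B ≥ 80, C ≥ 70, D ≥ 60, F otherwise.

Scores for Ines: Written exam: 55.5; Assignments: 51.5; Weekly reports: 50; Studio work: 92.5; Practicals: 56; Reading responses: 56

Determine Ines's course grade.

D

Weighted total:
  Written exam 55.5 × 0.08 = 4.44
  Assignments 51.5 × 0.1 = 5.15
  Weekly reports 50 × 0.16 = 8
  Studio work 92.5 × 0.17 = 15.725
  Practicals 56 × 0.34 = 19.04
  Reading responses 56 × 0.15 = 8.4
Sum = 60.755
60.755 is ≥ 60 and < 70 → D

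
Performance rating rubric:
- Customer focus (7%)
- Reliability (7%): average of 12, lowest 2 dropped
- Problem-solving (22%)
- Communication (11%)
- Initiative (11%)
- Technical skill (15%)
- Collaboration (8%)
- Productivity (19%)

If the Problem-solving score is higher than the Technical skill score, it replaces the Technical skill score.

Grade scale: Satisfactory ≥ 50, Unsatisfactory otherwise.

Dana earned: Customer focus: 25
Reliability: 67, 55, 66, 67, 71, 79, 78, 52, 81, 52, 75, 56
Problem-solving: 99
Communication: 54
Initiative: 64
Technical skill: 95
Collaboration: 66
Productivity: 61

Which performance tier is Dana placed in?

Reliability: drop 52, 52 → average of remaining 10 = 695/10 = 69.5
Problem-solving (99) > Technical skill (95), so Technical skill counts as 99.
Weighted total:
  Customer focus 25 × 0.07 = 1.75
  Reliability 69.5 × 0.07 = 4.865
  Problem-solving 99 × 0.22 = 21.78
  Communication 54 × 0.11 = 5.94
  Initiative 64 × 0.11 = 7.04
  Technical skill 99 × 0.15 = 14.85
  Collaboration 66 × 0.08 = 5.28
  Productivity 61 × 0.19 = 11.59
Sum = 73.095
73.095 ≥ 50 → Satisfactory

Satisfactory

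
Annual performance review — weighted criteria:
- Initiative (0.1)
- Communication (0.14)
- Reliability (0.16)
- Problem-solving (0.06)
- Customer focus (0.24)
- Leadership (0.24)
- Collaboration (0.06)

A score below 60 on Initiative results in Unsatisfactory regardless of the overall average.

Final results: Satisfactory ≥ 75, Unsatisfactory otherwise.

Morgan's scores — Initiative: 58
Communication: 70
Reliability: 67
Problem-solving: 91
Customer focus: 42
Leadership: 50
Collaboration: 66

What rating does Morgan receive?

Initiative score 58 < 60: minimum not met.
Weighted total:
  Initiative 58 × 0.1 = 5.8
  Communication 70 × 0.14 = 9.8
  Reliability 67 × 0.16 = 10.72
  Problem-solving 91 × 0.06 = 5.46
  Customer focus 42 × 0.24 = 10.08
  Leadership 50 × 0.24 = 12
  Collaboration 66 × 0.06 = 3.96
Sum = 57.82
Because the Initiative minimum was not met, the result is Unsatisfactory.

Unsatisfactory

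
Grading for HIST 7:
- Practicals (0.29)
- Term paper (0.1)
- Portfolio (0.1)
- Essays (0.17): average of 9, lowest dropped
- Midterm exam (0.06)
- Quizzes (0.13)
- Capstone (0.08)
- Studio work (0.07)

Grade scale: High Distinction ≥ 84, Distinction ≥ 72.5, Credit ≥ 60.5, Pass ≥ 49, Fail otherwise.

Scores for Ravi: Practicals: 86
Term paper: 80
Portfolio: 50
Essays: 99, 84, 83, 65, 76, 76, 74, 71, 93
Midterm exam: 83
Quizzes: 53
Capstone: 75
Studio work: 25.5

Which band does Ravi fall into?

Essays: drop 65 → average of remaining 8 = 656/8 = 82
Weighted total:
  Practicals 86 × 0.29 = 24.94
  Term paper 80 × 0.1 = 8
  Portfolio 50 × 0.1 = 5
  Essays 82 × 0.17 = 13.94
  Midterm exam 83 × 0.06 = 4.98
  Quizzes 53 × 0.13 = 6.89
  Capstone 75 × 0.08 = 6
  Studio work 25.5 × 0.07 = 1.785
Sum = 71.535
71.535 is ≥ 60.5 and < 72.5 → Credit

Credit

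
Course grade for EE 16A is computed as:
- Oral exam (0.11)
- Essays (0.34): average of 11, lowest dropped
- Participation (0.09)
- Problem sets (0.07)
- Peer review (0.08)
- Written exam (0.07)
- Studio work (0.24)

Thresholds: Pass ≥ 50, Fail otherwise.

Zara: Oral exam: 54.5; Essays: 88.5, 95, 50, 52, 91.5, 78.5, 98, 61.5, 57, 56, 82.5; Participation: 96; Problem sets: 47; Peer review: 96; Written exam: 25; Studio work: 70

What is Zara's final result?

Pass

Essays: drop 50 → average of remaining 10 = 760.5/10 = 76.05
Weighted total:
  Oral exam 54.5 × 0.11 = 5.995
  Essays 76.05 × 0.34 = 25.857
  Participation 96 × 0.09 = 8.64
  Problem sets 47 × 0.07 = 3.29
  Peer review 96 × 0.08 = 7.68
  Written exam 25 × 0.07 = 1.75
  Studio work 70 × 0.24 = 16.8
Sum = 70.012
70.012 ≥ 50 → Pass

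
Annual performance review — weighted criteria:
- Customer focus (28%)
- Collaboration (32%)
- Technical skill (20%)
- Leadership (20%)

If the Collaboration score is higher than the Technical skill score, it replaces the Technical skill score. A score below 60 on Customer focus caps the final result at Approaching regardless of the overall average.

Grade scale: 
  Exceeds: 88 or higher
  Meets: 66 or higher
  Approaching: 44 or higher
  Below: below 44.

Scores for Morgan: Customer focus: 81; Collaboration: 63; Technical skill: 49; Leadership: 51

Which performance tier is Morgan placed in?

Collaboration (63) > Technical skill (49), so Technical skill counts as 63.
Customer focus score 81 ≥ 60: minimum met.
Weighted total:
  Customer focus 81 × 0.28 = 22.68
  Collaboration 63 × 0.32 = 20.16
  Technical skill 63 × 0.2 = 12.6
  Leadership 51 × 0.2 = 10.2
Sum = 65.64
65.64 is ≥ 44 and < 66 → Approaching

Approaching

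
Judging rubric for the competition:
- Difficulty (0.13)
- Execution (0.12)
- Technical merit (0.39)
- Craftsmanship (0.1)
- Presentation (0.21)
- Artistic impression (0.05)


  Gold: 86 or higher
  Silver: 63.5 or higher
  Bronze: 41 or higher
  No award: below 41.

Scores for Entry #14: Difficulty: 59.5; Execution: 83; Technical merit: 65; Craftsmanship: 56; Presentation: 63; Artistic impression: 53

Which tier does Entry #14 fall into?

Silver

Weighted total:
  Difficulty 59.5 × 0.13 = 7.735
  Execution 83 × 0.12 = 9.96
  Technical merit 65 × 0.39 = 25.35
  Craftsmanship 56 × 0.1 = 5.6
  Presentation 63 × 0.21 = 13.23
  Artistic impression 53 × 0.05 = 2.65
Sum = 64.525
64.525 is ≥ 63.5 and < 86 → Silver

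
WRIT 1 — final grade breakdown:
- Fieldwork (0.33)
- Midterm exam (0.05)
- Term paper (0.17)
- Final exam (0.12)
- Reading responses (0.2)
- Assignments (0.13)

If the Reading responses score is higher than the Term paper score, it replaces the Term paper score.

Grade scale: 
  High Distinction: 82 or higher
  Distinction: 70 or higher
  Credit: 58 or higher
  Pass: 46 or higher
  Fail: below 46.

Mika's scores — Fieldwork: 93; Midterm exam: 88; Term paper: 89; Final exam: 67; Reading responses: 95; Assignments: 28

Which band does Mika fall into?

Distinction

Reading responses (95) > Term paper (89), so Term paper counts as 95.
Weighted total:
  Fieldwork 93 × 0.33 = 30.69
  Midterm exam 88 × 0.05 = 4.4
  Term paper 95 × 0.17 = 16.15
  Final exam 67 × 0.12 = 8.04
  Reading responses 95 × 0.2 = 19
  Assignments 28 × 0.13 = 3.64
Sum = 81.92
81.92 is ≥ 70 and < 82 → Distinction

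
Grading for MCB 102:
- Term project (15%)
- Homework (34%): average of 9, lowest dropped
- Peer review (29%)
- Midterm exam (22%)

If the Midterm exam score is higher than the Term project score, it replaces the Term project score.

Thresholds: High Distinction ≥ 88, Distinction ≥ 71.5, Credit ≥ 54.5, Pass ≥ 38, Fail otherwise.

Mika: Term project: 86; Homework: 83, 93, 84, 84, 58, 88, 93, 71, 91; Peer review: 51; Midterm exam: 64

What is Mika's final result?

Homework: drop 58 → average of remaining 8 = 687/8 = 85.875
Midterm exam (64) ≤ Term project (86), so Term project stays at 86.
Weighted total:
  Term project 86 × 0.15 = 12.9
  Homework 85.875 × 0.34 = 29.1975
  Peer review 51 × 0.29 = 14.79
  Midterm exam 64 × 0.22 = 14.08
Sum = 70.9675
70.9675 is ≥ 54.5 and < 71.5 → Credit

Credit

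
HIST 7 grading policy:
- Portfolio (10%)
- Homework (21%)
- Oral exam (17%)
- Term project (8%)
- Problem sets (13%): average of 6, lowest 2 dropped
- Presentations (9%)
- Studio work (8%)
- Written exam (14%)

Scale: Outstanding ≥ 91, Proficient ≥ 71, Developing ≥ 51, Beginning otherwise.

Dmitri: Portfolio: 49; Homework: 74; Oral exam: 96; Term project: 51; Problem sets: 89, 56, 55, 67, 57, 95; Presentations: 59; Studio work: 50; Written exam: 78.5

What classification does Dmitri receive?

Problem sets: drop 55, 56 → average of remaining 4 = 308/4 = 77
Weighted total:
  Portfolio 49 × 0.1 = 4.9
  Homework 74 × 0.21 = 15.54
  Oral exam 96 × 0.17 = 16.32
  Term project 51 × 0.08 = 4.08
  Problem sets 77 × 0.13 = 10.01
  Presentations 59 × 0.09 = 5.31
  Studio work 50 × 0.08 = 4
  Written exam 78.5 × 0.14 = 10.99
Sum = 71.15
71.15 is ≥ 71 and < 91 → Proficient

Proficient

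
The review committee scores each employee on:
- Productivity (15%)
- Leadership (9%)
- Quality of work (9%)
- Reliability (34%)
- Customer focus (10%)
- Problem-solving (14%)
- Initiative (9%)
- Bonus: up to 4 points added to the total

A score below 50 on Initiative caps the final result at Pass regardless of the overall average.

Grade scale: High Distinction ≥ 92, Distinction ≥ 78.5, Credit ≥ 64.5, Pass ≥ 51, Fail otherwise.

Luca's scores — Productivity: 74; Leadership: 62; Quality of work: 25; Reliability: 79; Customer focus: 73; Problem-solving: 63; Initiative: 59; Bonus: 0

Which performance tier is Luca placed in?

Credit

Initiative score 59 ≥ 50: minimum met.
Weighted total:
  Productivity 74 × 0.15 = 11.1
  Leadership 62 × 0.09 = 5.58
  Quality of work 25 × 0.09 = 2.25
  Reliability 79 × 0.34 = 26.86
  Customer focus 73 × 0.1 = 7.3
  Problem-solving 63 × 0.14 = 8.82
  Initiative 59 × 0.09 = 5.31
Sum = 67.22
Bonus: 67.22 + 0 = 67.22
67.22 is ≥ 64.5 and < 78.5 → Credit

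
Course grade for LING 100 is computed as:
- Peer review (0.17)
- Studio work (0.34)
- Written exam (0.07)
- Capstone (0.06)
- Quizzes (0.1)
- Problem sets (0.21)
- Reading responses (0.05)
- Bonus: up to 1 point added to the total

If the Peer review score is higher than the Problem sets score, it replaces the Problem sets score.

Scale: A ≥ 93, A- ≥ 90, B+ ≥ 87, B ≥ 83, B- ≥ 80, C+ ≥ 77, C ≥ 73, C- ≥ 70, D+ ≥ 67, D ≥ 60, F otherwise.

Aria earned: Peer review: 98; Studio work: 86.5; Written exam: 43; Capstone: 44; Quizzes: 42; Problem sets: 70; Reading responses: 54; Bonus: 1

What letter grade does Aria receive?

Peer review (98) > Problem sets (70), so Problem sets counts as 98.
Weighted total:
  Peer review 98 × 0.17 = 16.66
  Studio work 86.5 × 0.34 = 29.41
  Written exam 43 × 0.07 = 3.01
  Capstone 44 × 0.06 = 2.64
  Quizzes 42 × 0.1 = 4.2
  Problem sets 98 × 0.21 = 20.58
  Reading responses 54 × 0.05 = 2.7
Sum = 79.2
Bonus: 79.2 + 1 = 80.2
80.2 is ≥ 80 and < 83 → B-

B-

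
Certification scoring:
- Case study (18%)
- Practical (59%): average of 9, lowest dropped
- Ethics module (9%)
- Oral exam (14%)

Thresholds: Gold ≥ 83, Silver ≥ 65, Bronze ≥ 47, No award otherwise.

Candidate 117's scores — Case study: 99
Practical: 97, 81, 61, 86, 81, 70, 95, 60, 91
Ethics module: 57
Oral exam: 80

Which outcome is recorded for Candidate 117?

Silver

Practical: drop 60 → average of remaining 8 = 662/8 = 82.75
Weighted total:
  Case study 99 × 0.18 = 17.82
  Practical 82.75 × 0.59 = 48.8225
  Ethics module 57 × 0.09 = 5.13
  Oral exam 80 × 0.14 = 11.2
Sum = 82.9725
82.9725 is ≥ 65 and < 83 → Silver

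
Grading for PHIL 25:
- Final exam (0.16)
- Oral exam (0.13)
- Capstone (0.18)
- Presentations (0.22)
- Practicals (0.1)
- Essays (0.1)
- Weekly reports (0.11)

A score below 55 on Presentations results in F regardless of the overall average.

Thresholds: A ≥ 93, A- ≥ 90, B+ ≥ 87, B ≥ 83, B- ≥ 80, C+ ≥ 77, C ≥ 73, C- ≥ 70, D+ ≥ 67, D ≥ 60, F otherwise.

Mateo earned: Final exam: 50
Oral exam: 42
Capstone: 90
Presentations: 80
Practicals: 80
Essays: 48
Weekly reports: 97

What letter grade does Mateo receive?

Presentations score 80 ≥ 55: minimum met.
Weighted total:
  Final exam 50 × 0.16 = 8
  Oral exam 42 × 0.13 = 5.46
  Capstone 90 × 0.18 = 16.2
  Presentations 80 × 0.22 = 17.6
  Practicals 80 × 0.1 = 8
  Essays 48 × 0.1 = 4.8
  Weekly reports 97 × 0.11 = 10.67
Sum = 70.73
70.73 is ≥ 70 and < 73 → C-

C-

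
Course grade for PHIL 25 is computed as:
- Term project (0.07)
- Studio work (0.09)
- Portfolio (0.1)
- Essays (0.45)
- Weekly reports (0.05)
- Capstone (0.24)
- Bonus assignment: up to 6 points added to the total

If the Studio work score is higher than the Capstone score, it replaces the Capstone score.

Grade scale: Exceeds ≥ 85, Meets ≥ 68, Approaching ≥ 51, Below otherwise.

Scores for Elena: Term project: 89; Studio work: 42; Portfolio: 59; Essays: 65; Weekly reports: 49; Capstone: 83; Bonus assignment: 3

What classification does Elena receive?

Studio work (42) ≤ Capstone (83), so Capstone stays at 83.
Weighted total:
  Term project 89 × 0.07 = 6.23
  Studio work 42 × 0.09 = 3.78
  Portfolio 59 × 0.1 = 5.9
  Essays 65 × 0.45 = 29.25
  Weekly reports 49 × 0.05 = 2.45
  Capstone 83 × 0.24 = 19.92
Sum = 67.53
Bonus assignment: 67.53 + 3 = 70.53
70.53 is ≥ 68 and < 85 → Meets

Meets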